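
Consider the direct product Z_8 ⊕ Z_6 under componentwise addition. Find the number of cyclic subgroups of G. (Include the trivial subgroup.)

16

A cyclic subgroup of order d is generated by each of its φ(d) elements of order d, so the cyclic subgroups of order d number (#elements of order d)/φ(d).
Cyclic subgroups by order — order 1: 1; order 2: 3; order 3: 1; order 4: 2; order 6: 3; order 8: 2; order 12: 2; order 24: 2.
Total: 16.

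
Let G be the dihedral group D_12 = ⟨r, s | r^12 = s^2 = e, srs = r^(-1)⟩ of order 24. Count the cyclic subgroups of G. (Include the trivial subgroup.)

18

Each element a generates a cyclic subgroup ⟨a⟩; distinct elements may generate the same one (a cyclic group of order d has φ(d) generators).
Cyclic subgroups by order — order 1: 1; order 2: 13; order 3: 1; order 4: 1; order 6: 1; order 12: 1.
Total: 18.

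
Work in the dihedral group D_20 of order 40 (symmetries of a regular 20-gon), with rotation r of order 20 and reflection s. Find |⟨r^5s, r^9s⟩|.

|⟨r^5s⟩| = 2 and |⟨r^9s⟩| = 2, so |H| is a multiple of lcm(2, 2) = 2 and divides |G| = 40.
Closing under the operation: H = {e, r^4, r^8, r^12, r^16, rs, r^5s, r^9s, r^13s, r^17s}, so |H| = 10.

10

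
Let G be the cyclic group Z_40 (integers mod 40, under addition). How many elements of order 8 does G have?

In a cyclic group of order 40, the number of elements of order d (for d | 40) is φ(d).
φ(8) = 4.

4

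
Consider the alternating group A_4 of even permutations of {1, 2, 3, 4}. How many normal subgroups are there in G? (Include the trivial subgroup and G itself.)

G has 10 subgroups. Checking conjugation-invariance by order — order 1: 1/1 normal; order 2: 0/3 normal; order 3: 0/4 normal; order 4: 1/1 normal; order 12: 1/1 normal.
Total normal subgroups: 3.

3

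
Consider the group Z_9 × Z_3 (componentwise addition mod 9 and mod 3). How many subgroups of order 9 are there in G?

4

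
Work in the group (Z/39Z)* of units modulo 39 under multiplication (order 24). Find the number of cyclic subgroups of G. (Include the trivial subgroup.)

Each element a generates a cyclic subgroup ⟨a⟩; distinct elements may generate the same one (a cyclic group of order d has φ(d) generators).
Cyclic subgroups by order — order 1: 1; order 2: 3; order 3: 1; order 4: 2; order 6: 3; order 12: 2.
Total: 12.

12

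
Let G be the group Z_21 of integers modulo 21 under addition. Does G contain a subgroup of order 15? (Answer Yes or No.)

15 does not divide |G| = 21, so by Lagrange no subgroup of order 15 exists.

No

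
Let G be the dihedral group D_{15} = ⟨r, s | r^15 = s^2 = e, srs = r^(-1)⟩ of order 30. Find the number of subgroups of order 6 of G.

|G| = 30 and 6 | 30, so subgroups of order 6 are possible by Lagrange.
The subgroups of order 6 are: {e, r^5, r^10, s, r^5s, r^10s}; {e, r^5, r^10, rs, r^6s, r^11s}; {e, r^5, r^10, r^2s, r^7s, r^12s}; {e, r^5, r^10, r^3s, r^8s, r^13s}; … (5 in all).
So G has 5 subgroups of order 6.

5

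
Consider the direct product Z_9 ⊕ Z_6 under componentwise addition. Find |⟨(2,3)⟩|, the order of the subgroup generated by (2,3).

The order of (2,3) in Z_9 × Z_6 is lcm(ord(2) in Z_9, ord(3) in Z_6).
ord(2) = 9 and ord(3) = 2, so |⟨(2,3)⟩| = lcm(9, 2) = 18.

18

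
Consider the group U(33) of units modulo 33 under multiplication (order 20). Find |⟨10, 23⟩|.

4

|⟨10⟩| = 2 and |⟨23⟩| = 2, so |H| is a multiple of lcm(2, 2) = 2 and divides |G| = 20.
Closing under the operation: H = {1, 10, 23, 32}, so |H| = 4.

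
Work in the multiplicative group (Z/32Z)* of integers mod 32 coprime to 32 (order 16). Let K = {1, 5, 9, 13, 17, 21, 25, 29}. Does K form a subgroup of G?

Yes

|K| = 8 divides |G| = 16, consistent with Lagrange.
K contains the identity, every element's inverse is in K, and K is closed under ·: it is a subgroup.
In fact K = ⟨5⟩.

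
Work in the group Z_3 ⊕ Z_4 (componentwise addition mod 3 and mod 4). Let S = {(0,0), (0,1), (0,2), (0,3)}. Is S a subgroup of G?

Yes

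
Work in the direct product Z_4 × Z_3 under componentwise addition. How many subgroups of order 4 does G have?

1

|G| = 12 and 4 | 12, so subgroups of order 4 are possible by Lagrange.
The subgroups of order 4 are: {(0,0), (1,0), (2,0), (3,0)}.
So G has 1 subgroup of order 4.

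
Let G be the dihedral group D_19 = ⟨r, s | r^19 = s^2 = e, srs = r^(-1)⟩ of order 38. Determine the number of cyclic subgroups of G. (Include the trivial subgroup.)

Group the elements of G by the cyclic subgroup they generate; each cyclic subgroup of order d accounts for φ(d) elements.
Cyclic subgroups by order — order 1: 1; order 2: 19; order 19: 1.
Total: 21.

21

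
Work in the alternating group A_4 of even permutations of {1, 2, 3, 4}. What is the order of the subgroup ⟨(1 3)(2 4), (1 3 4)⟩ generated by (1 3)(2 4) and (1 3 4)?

12

|⟨(1 3)(2 4)⟩| = 2 and |⟨(1 3 4)⟩| = 3, so |H| is a multiple of lcm(2, 3) = 6 and divides |G| = 12.
Closing {(1 3)(2 4), (1 3 4)} under the group operation gives all of G, so |H| = 12.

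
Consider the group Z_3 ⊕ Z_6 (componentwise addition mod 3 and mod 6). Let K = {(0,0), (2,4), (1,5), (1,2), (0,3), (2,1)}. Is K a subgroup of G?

Yes

|K| = 6 divides |G| = 18, consistent with Lagrange.
K contains the identity, every element's inverse is in K, and K is closed under +: it is a subgroup.
In fact K = ⟨(2,1)⟩.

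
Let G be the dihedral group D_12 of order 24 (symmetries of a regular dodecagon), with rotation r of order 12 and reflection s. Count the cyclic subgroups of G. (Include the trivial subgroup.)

A cyclic subgroup of order d is generated by each of its φ(d) elements of order d, so the cyclic subgroups of order d number (#elements of order d)/φ(d).
Cyclic subgroups by order — order 1: 1; order 2: 13; order 3: 1; order 4: 1; order 6: 1; order 12: 1.
Total: 18.

18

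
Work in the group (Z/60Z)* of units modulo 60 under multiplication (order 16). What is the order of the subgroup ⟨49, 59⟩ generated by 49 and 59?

4

|⟨49⟩| = 2 and |⟨59⟩| = 2, so |H| is a multiple of lcm(2, 2) = 2 and divides |G| = 16.
Closing under the operation: H = {1, 11, 49, 59}, so |H| = 4.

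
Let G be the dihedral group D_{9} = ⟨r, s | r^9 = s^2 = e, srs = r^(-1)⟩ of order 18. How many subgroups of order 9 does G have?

|G| = 18 and 9 | 18, so subgroups of order 9 are possible by Lagrange.
The subgroups of order 9 are: {e, r, r^2, r^3, r^4, r^5, r^6, r^7, r^8}.
So G has 1 subgroup of order 9.

1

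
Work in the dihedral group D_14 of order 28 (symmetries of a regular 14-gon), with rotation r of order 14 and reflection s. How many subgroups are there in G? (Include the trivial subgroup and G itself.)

28

|G| = 28, so by Lagrange every subgroup order divides 28. Divisors: 1, 2, 4, 7, 14, 28.
Subgroups by order — order 1: 1; order 2: 15; order 4: 7; order 7: 1; order 14: 3; order 28: 1.
Total: 1 + 15 + 7 + 1 + 3 + 1 = 28.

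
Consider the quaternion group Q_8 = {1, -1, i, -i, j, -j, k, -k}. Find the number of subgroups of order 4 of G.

3

|G| = 8 and 4 | 8, so subgroups of order 4 are possible by Lagrange.
The subgroups of order 4 are: {1, -1, i, -i}; {1, -1, j, -j}; {1, -1, k, -k}.
So G has 3 subgroups of order 4.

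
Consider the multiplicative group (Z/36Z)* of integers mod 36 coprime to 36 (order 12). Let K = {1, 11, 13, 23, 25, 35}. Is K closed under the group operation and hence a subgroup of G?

|K| = 6 divides |G| = 12, consistent with Lagrange.
K contains the identity, every element's inverse is in K, and K is closed under ·: it is a subgroup.
In fact K = ⟨23⟩.

Yes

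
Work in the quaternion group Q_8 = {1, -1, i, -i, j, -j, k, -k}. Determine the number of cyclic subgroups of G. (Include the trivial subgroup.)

5

Each element a generates a cyclic subgroup ⟨a⟩; distinct elements may generate the same one (a cyclic group of order d has φ(d) generators).
Cyclic subgroups by order — order 1: 1; order 2: 1; order 4: 3.
Total: 5.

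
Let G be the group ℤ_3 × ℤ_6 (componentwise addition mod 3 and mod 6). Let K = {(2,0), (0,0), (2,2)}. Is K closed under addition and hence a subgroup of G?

No

(2,2) ∈ K but its inverse (1,4) ∉ K, so K is not a subgroup.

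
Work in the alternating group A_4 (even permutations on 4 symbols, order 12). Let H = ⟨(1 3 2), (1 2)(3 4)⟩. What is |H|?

|⟨(1 3 2)⟩| = 3 and |⟨(1 2)(3 4)⟩| = 2, so |H| is a multiple of lcm(3, 2) = 6 and divides |G| = 12.
Closing {(1 3 2), (1 2)(3 4)} under the group operation gives all of G, so |H| = 12.

12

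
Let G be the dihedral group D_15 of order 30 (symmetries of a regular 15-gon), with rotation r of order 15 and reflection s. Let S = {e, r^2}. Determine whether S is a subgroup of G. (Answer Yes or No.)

r^2 ∈ S but its inverse r^13 ∉ S, so S is not a subgroup.

No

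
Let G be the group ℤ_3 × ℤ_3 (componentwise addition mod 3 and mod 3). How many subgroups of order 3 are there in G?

4

|G| = 9 and 3 | 9, so subgroups of order 3 are possible by Lagrange.
The subgroups of order 3 are: {(0,0), (0,1), (0,2)}; {(0,0), (1,0), (2,0)}; {(0,0), (1,1), (2,2)}; {(0,0), (1,2), (2,1)}.
So G has 4 subgroups of order 3.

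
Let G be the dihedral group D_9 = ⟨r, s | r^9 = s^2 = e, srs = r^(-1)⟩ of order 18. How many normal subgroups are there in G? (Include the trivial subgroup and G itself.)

G has 16 subgroups. Checking conjugation-invariance by order — order 1: 1/1 normal; order 2: 0/9 normal; order 3: 1/1 normal; order 6: 0/3 normal; order 9: 1/1 normal; order 18: 1/1 normal.
Total normal subgroups: 4.

4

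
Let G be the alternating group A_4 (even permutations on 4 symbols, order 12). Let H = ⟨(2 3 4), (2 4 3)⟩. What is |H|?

|⟨(2 3 4)⟩| = 3 and |⟨(2 4 3)⟩| = 3, so |H| is a multiple of lcm(3, 3) = 3 and divides |G| = 12.
Closing under the operation: H = {e, (2 3 4), (2 4 3)}, so |H| = 3.

3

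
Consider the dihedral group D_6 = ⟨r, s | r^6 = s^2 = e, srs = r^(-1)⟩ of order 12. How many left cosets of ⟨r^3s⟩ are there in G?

6

|⟨r^3s⟩| = 2 and |G| = 12.
By Lagrange, [G : H] = |G|/|H| = 12/2 = 6.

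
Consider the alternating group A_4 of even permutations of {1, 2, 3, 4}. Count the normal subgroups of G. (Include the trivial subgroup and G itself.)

G has 10 subgroups. Checking conjugation-invariance by order — order 1: 1/1 normal; order 2: 0/3 normal; order 3: 0/4 normal; order 4: 1/1 normal; order 12: 1/1 normal.
Total normal subgroups: 3.

3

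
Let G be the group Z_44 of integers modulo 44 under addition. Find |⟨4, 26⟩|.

22

|⟨4⟩| = 11 and |⟨26⟩| = 22, so |H| is a multiple of lcm(11, 22) = 22 and divides |G| = 44.
Closing under the operation: H = {0, 2, 4, 6, 8, 10, 12, 14, 16, 18, 20, 22, 24, 26, 28, 30, 32, 34, 36, 38, 40, 42}, so |H| = 22.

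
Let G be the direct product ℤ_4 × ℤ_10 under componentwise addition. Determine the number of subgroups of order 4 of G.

3

|G| = 40 and 4 | 40, so subgroups of order 4 are possible by Lagrange.
The subgroups of order 4 are: {(0,0), (0,5), (2,0), (2,5)}; {(0,0), (1,0), (2,0), (3,0)}; {(0,0), (1,5), (2,0), (3,5)}.
So G has 3 subgroups of order 4.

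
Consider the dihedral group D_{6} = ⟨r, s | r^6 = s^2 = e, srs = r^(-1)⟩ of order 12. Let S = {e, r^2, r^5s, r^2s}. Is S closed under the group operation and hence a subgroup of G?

No

r^2 ∈ S but its inverse r^4 ∉ S, so S is not a subgroup.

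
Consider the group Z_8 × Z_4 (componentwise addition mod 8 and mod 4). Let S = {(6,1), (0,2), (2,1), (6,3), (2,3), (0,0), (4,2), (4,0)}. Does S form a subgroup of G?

Yes

|S| = 8 divides |G| = 32, consistent with Lagrange.
S contains the identity, every element's inverse is in S, and S is closed under +: it is a subgroup.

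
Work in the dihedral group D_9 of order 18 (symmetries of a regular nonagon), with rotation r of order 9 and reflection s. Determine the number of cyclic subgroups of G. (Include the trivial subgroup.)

12

Each element a generates a cyclic subgroup ⟨a⟩; distinct elements may generate the same one (a cyclic group of order d has φ(d) generators).
Cyclic subgroups by order — order 1: 1; order 2: 9; order 3: 1; order 9: 1.
Total: 12.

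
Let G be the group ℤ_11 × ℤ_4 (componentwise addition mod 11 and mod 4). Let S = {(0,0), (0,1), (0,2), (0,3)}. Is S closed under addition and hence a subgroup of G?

|S| = 4 divides |G| = 44, consistent with Lagrange.
S contains the identity, every element's inverse is in S, and S is closed under +: it is a subgroup.
In fact S = ⟨(0,1)⟩.

Yes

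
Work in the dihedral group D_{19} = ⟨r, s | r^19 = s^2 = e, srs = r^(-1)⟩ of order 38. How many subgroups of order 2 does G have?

|G| = 38 and 2 | 38, so subgroups of order 2 are possible by Lagrange.
The subgroups of order 2 are: {e, r^10s}; {e, r^11s}; {e, r^12s}; {e, r^13s}; … (19 in all).
So G has 19 subgroups of order 2.

19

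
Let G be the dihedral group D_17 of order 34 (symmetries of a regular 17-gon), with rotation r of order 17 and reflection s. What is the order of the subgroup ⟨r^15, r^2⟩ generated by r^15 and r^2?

17

|⟨r^15⟩| = 17 and |⟨r^2⟩| = 17, so |H| is a multiple of lcm(17, 17) = 17 and divides |G| = 34.
Closing under the operation: H = {e, r, r^2, r^3, r^4, r^5, r^6, r^7, r^8, r^9, r^10, r^11, r^12, r^13, r^14, r^15, r^16}, so |H| = 17.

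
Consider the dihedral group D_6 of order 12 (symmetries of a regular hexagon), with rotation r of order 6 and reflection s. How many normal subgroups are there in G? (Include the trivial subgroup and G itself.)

G has 16 subgroups. Checking conjugation-invariance by order — order 1: 1/1 normal; order 2: 1/7 normal; order 3: 1/1 normal; order 4: 0/3 normal; order 6: 3/3 normal; order 12: 1/1 normal.
Total normal subgroups: 7.

7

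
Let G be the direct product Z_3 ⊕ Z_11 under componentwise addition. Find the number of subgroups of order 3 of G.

1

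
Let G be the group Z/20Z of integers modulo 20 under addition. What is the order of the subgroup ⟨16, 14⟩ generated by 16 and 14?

|⟨16⟩| = 5 and |⟨14⟩| = 10, so |H| is a multiple of lcm(5, 10) = 10 and divides |G| = 20.
Closing under the operation: H = {0, 2, 4, 6, 8, 10, 12, 14, 16, 18}, so |H| = 10.

10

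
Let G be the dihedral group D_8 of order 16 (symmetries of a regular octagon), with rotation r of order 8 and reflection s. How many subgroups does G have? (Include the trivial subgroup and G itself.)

|G| = 16, so by Lagrange every subgroup order divides 16. Divisors: 1, 2, 4, 8, 16.
Subgroups by order — order 1: 1; order 2: 9; order 4: 5; order 8: 3; order 16: 1.
Total: 1 + 9 + 5 + 3 + 1 = 19.

19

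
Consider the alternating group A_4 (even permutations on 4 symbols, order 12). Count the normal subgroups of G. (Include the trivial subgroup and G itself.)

3

G has 10 subgroups. Checking conjugation-invariance by order — order 1: 1/1 normal; order 2: 0/3 normal; order 3: 0/4 normal; order 4: 1/1 normal; order 12: 1/1 normal.
Total normal subgroups: 3.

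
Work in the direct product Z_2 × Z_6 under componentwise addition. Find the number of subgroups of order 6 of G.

3

|G| = 12 and 6 | 12, so subgroups of order 6 are possible by Lagrange.
The subgroups of order 6 are: {(0,0), (0,1), (0,2), (0,3), (0,4), (0,5)}; {(0,0), (0,2), (0,4), (1,0), (1,2), (1,4)}; {(0,0), (0,2), (0,4), (1,1), (1,3), (1,5)}.
So G has 3 subgroups of order 6.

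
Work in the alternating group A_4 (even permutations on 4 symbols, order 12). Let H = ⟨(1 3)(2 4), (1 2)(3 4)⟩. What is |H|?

4

|⟨(1 3)(2 4)⟩| = 2 and |⟨(1 2)(3 4)⟩| = 2, so |H| is a multiple of lcm(2, 2) = 2 and divides |G| = 12.
Closing under the operation: H = {e, (1 2)(3 4), (1 3)(2 4), (1 4)(2 3)}, so |H| = 4.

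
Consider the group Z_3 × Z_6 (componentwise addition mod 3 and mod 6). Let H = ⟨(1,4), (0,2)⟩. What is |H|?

|⟨(1,4)⟩| = 3 and |⟨(0,2)⟩| = 3, so |H| is a multiple of lcm(3, 3) = 3 and divides |G| = 18.
Closing under the operation: H = {(0,0), (0,2), (0,4), (1,0), (1,2), (1,4), (2,0), (2,2), (2,4)}, so |H| = 9.

9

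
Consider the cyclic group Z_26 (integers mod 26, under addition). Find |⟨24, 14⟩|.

|⟨24⟩| = 13 and |⟨14⟩| = 13, so |H| is a multiple of lcm(13, 13) = 13 and divides |G| = 26.
Closing under the operation: H = {0, 2, 4, 6, 8, 10, 12, 14, 16, 18, 20, 22, 24}, so |H| = 13.

13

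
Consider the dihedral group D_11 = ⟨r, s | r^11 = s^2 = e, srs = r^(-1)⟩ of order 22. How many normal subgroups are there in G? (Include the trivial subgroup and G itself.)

3

G has 14 subgroups. Checking conjugation-invariance by order — order 1: 1/1 normal; order 2: 0/11 normal; order 11: 1/1 normal; order 22: 1/1 normal.
Total normal subgroups: 3.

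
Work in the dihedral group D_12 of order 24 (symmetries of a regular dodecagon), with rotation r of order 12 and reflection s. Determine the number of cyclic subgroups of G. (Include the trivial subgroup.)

Group the elements of G by the cyclic subgroup they generate; each cyclic subgroup of order d accounts for φ(d) elements.
Cyclic subgroups by order — order 1: 1; order 2: 13; order 3: 1; order 4: 1; order 6: 1; order 12: 1.
Total: 18.

18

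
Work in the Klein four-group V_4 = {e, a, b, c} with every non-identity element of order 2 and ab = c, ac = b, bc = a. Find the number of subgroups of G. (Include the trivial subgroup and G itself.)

5

|G| = 4, so by Lagrange every subgroup order divides 4. Divisors: 1, 2, 4.
Subgroups by order — order 1: 1; order 2: 3; order 4: 1.
Total: 1 + 3 + 1 = 5.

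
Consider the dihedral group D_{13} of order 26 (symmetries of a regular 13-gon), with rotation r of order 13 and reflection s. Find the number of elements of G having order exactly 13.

12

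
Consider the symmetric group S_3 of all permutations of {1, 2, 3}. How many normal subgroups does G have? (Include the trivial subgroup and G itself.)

3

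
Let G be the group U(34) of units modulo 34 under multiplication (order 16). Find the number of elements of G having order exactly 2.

The elements of order 2 are: 33.
That's 1.

1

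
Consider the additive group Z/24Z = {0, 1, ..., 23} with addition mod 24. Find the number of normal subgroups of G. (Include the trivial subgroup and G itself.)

8

G is abelian, so every subgroup is normal.
G has 8 subgroups in total, hence 8 normal subgroups.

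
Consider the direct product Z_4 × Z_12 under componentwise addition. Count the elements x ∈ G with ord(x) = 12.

24

An element (a,b) has order lcm(ord(a), ord(b)); count pairs with lcm equal to 12.
Enumerating gives 24 such elements.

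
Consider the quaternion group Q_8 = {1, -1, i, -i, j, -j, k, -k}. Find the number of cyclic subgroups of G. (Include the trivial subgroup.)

5

A cyclic subgroup of order d is generated by each of its φ(d) elements of order d, so the cyclic subgroups of order d number (#elements of order d)/φ(d).
Cyclic subgroups by order — order 1: 1; order 2: 1; order 4: 3.
Total: 5.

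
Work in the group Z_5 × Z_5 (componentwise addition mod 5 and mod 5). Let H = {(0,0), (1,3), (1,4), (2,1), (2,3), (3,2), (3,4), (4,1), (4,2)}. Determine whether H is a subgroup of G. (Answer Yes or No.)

No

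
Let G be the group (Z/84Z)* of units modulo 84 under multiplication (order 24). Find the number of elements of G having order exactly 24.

0

No element of G has order 24 (even though 24 | 24).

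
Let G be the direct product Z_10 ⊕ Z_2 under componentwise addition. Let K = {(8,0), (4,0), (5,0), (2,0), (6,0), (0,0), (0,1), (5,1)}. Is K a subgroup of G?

|K| = 8 does not divide |G| = 20, so by Lagrange K is not a subgroup.

No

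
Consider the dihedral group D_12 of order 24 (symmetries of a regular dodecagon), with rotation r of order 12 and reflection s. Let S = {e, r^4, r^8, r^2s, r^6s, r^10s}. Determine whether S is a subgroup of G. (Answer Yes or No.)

Yes

|S| = 6 divides |G| = 24, consistent with Lagrange.
S contains the identity, every element's inverse is in S, and S is closed under ·: it is a subgroup.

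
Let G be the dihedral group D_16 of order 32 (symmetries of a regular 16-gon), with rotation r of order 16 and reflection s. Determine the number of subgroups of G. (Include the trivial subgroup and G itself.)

36

|G| = 32, so by Lagrange every subgroup order divides 32. Divisors: 1, 2, 4, 8, 16, 32.
Subgroups by order — order 1: 1; order 2: 17; order 4: 9; order 8: 5; order 16: 3; order 32: 1.
Total: 1 + 17 + 9 + 5 + 3 + 1 = 36.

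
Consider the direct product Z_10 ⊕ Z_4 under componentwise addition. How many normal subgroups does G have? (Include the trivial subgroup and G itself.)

16

G is abelian, so every subgroup is normal.
G has 16 subgroups in total, hence 16 normal subgroups.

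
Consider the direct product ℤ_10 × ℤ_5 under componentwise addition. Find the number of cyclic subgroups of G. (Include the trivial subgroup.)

Group the elements of G by the cyclic subgroup they generate; each cyclic subgroup of order d accounts for φ(d) elements.
Cyclic subgroups by order — order 1: 1; order 2: 1; order 5: 6; order 10: 6.
Total: 14.

14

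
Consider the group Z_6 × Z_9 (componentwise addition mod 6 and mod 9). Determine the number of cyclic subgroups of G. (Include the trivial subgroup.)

16

Each element a generates a cyclic subgroup ⟨a⟩; distinct elements may generate the same one (a cyclic group of order d has φ(d) generators).
Cyclic subgroups by order — order 1: 1; order 2: 1; order 3: 4; order 6: 4; order 9: 3; order 18: 3.
Total: 16.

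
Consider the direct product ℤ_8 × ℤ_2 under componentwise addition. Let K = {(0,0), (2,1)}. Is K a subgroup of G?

(2,1) ∈ K but its inverse (6,1) ∉ K, so K is not a subgroup.

No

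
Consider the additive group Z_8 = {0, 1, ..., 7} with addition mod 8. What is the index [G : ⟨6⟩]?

2

|⟨6⟩| = 4 and |G| = 8.
By Lagrange, [G : H] = |G|/|H| = 8/4 = 2.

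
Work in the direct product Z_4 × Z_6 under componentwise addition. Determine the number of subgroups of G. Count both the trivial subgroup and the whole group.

16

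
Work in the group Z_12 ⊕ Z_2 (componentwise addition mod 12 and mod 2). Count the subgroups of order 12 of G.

|G| = 24 and 12 | 24, so subgroups of order 12 are possible by Lagrange.
The subgroups of order 12 are: {(0,0), (0,1), (2,0), (2,1), (4,0), (4,1), (6,0), (6,1), (8,0), (8,1), (10,0), (10,1)}; {(0,0), (1,0), (2,0), (3,0), (4,0), (5,0), (6,0), (7,0), (8,0), (9,0), (10,0), (11,0)}; {(0,0), (1,1), (2,0), (3,1), (4,0), (5,1), (6,0), (7,1), (8,0), (9,1), (10,0), (11,1)}.
So G has 3 subgroups of order 12.

3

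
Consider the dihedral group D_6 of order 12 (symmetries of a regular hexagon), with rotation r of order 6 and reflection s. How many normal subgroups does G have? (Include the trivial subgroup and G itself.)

G has 16 subgroups. Checking conjugation-invariance by order — order 1: 1/1 normal; order 2: 1/7 normal; order 3: 1/1 normal; order 4: 0/3 normal; order 6: 3/3 normal; order 12: 1/1 normal.
Total normal subgroups: 7.

7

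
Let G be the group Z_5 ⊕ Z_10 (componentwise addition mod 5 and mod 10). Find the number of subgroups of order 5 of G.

|G| = 50 and 5 | 50, so subgroups of order 5 are possible by Lagrange.
The subgroups of order 5 are: {(0,0), (0,2), (0,4), (0,6), (0,8)}; {(0,0), (1,0), (2,0), (3,0), (4,0)}; {(0,0), (1,2), (2,4), (3,6), (4,8)}; {(0,0), (1,4), (2,8), (3,2), (4,6)}; … (6 in all).
So G has 6 subgroups of order 5.

6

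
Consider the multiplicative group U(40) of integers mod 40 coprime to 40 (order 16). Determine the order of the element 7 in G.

4

Compute successive powers of 7 mod 40: 7, 9, 23, 1; 7^4 ≡ 1 (mod 40).
So |⟨7⟩| = 4.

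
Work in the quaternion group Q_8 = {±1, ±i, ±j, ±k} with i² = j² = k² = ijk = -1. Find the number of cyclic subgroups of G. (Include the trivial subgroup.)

Each element a generates a cyclic subgroup ⟨a⟩; distinct elements may generate the same one (a cyclic group of order d has φ(d) generators).
Cyclic subgroups by order — order 1: 1; order 2: 1; order 4: 3.
Total: 5.

5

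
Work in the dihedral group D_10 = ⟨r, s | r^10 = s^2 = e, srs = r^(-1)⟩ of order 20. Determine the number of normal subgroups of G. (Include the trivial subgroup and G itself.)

G has 22 subgroups. Checking conjugation-invariance by order — order 1: 1/1 normal; order 2: 1/11 normal; order 4: 0/5 normal; order 5: 1/1 normal; order 10: 3/3 normal; order 20: 1/1 normal.
Total normal subgroups: 7.

7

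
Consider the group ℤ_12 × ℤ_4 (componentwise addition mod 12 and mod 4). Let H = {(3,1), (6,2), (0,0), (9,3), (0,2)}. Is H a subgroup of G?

|H| = 5 does not divide |G| = 48, so by Lagrange H is not a subgroup.

No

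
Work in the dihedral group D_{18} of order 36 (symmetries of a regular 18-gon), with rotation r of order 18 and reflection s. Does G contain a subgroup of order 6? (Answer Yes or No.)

6 | 36. A subgroup of order 6 is {e, r^6, r^12, r^4s, r^10s, r^16s}.

Yes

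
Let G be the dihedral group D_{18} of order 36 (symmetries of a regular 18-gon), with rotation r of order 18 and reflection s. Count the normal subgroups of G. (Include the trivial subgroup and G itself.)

G has 45 subgroups. Checking conjugation-invariance by order — order 1: 1/1 normal; order 2: 1/19 normal; order 3: 1/1 normal; order 4: 0/9 normal; order 6: 1/7 normal; order 9: 1/1 normal; order 12: 0/3 normal; order 18: 3/3 normal; order 36: 1/1 normal.
Total normal subgroups: 9.

9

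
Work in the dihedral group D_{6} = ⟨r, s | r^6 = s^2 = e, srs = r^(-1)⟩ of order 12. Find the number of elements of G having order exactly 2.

The elements of order 2 are: r^3, s, rs, r^2s, r^3s, r^4s, r^5s.
That's 7.

7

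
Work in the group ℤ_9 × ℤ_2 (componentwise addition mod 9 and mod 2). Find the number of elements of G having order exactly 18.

An element (a,b) has order lcm(ord(a), ord(b)); count pairs with lcm equal to 18.
Enumerating gives 6 such elements.

6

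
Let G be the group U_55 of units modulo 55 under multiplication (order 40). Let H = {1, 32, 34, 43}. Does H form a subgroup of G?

|H| = 4 divides |G| = 40, consistent with Lagrange.
H contains the identity, every element's inverse is in H, and H is closed under ·: it is a subgroup.
In fact H = ⟨32⟩.

Yes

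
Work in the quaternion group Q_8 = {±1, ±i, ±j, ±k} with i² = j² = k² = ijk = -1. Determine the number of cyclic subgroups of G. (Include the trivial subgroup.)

Group the elements of G by the cyclic subgroup they generate; each cyclic subgroup of order d accounts for φ(d) elements.
Cyclic subgroups by order — order 1: 1; order 2: 1; order 4: 3.
Total: 5.

5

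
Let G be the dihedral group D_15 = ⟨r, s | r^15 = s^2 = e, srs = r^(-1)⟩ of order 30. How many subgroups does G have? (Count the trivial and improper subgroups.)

|G| = 30, so by Lagrange every subgroup order divides 30. Divisors: 1, 2, 3, 5, 6, 10, 15, 30.
Subgroups by order — order 1: 1; order 2: 15; order 3: 1; order 5: 1; order 6: 5; order 10: 3; order 15: 1; order 30: 1.
Total: 1 + 15 + 1 + 1 + 5 + 3 + 1 + 1 = 28.

28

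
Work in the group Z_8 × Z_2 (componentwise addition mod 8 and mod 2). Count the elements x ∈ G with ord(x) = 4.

An element (a,b) has order lcm(ord(a), ord(b)); count pairs with lcm equal to 4.
Enumerating gives 4 such elements.

4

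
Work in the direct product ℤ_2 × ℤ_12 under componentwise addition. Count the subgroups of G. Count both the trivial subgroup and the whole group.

|G| = 24, so by Lagrange every subgroup order divides 24. Divisors: 1, 2, 3, 4, 6, 8, 12, 24.
Subgroups by order — order 1: 1; order 2: 3; order 3: 1; order 4: 3; order 6: 3; order 8: 1; order 12: 3; order 24: 1.
Total: 1 + 3 + 1 + 3 + 3 + 1 + 3 + 1 = 16.

16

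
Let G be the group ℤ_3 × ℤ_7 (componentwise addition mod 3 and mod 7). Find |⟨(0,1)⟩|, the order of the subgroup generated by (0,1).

7

The order of (0,1) in Z_3 × Z_7 is lcm(ord(0) in Z_3, ord(1) in Z_7).
ord(0) = 1 and ord(1) = 7, so |⟨(0,1)⟩| = lcm(1, 7) = 7.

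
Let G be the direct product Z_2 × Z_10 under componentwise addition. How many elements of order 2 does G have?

An element (a,b) has order lcm(ord(a), ord(b)); count pairs with lcm equal to 2.
Enumerating gives 3 such elements.

3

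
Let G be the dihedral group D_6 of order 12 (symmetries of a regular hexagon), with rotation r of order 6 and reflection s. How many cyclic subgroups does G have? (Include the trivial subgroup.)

10

Each element a generates a cyclic subgroup ⟨a⟩; distinct elements may generate the same one (a cyclic group of order d has φ(d) generators).
Cyclic subgroups by order — order 1: 1; order 2: 7; order 3: 1; order 6: 1.
Total: 10.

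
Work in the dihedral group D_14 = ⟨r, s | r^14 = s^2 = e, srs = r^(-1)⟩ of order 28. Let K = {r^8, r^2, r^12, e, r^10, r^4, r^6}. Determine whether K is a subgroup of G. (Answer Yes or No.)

|K| = 7 divides |G| = 28, consistent with Lagrange.
K contains the identity, every element's inverse is in K, and K is closed under ·: it is a subgroup.
In fact K = ⟨r^4⟩.

Yes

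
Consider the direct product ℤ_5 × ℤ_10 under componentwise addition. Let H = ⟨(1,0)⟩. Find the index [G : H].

|⟨(1,0)⟩| = 5 and |G| = 50.
By Lagrange, [G : H] = |G|/|H| = 50/5 = 10.

10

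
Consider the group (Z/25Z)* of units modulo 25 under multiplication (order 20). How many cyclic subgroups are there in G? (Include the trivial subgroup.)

6

A cyclic subgroup of order d is generated by each of its φ(d) elements of order d, so the cyclic subgroups of order d number (#elements of order d)/φ(d).
Cyclic subgroups by order — order 1: 1; order 2: 1; order 4: 1; order 5: 1; order 10: 1; order 20: 1.
Total: 6.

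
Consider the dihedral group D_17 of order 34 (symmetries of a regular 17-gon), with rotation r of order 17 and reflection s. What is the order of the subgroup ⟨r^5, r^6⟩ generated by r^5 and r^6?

|⟨r^5⟩| = 17 and |⟨r^6⟩| = 17, so |H| is a multiple of lcm(17, 17) = 17 and divides |G| = 34.
Closing under the operation: H = {e, r, r^2, r^3, r^4, r^5, r^6, r^7, r^8, r^9, r^10, r^11, r^12, r^13, r^14, r^15, r^16}, so |H| = 17.

17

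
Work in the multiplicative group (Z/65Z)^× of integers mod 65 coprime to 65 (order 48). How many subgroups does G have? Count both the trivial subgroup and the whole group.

30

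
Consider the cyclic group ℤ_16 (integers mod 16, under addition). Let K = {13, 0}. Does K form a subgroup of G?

13 ∈ K but its inverse 3 ∉ K, so K is not a subgroup.

No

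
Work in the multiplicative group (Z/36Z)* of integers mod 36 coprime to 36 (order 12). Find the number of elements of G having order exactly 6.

The elements of order 6 are: 5, 7, 11, 23, 29, 31.
That's 6.

6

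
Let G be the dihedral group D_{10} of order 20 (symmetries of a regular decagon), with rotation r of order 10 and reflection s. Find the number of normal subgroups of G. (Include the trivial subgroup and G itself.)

7

G has 22 subgroups. Checking conjugation-invariance by order — order 1: 1/1 normal; order 2: 1/11 normal; order 4: 0/5 normal; order 5: 1/1 normal; order 10: 3/3 normal; order 20: 1/1 normal.
Total normal subgroups: 7.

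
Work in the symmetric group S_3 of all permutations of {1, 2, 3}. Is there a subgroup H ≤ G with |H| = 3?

3 | 6. A subgroup of order 3 is {e, (1 2 3), (1 3 2)}.

Yes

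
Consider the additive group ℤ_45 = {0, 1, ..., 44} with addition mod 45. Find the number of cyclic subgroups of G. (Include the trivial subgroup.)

6

A cyclic subgroup of order d is generated by each of its φ(d) elements of order d, so the cyclic subgroups of order d number (#elements of order d)/φ(d).
Cyclic subgroups by order — order 1: 1; order 3: 1; order 5: 1; order 9: 1; order 15: 1; order 45: 1.
Total: 6.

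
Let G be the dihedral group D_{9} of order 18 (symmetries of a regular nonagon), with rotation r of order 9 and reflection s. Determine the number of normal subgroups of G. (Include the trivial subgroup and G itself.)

G has 16 subgroups. Checking conjugation-invariance by order — order 1: 1/1 normal; order 2: 0/9 normal; order 3: 1/1 normal; order 6: 0/3 normal; order 9: 1/1 normal; order 18: 1/1 normal.
Total normal subgroups: 4.

4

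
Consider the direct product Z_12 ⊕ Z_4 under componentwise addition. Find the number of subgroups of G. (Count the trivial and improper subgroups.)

30

|G| = 48, so by Lagrange every subgroup order divides 48. Divisors: 1, 2, 3, 4, 6, 8, 12, 16, 24, 48.
Subgroups by order — order 1: 1; order 2: 3; order 3: 1; order 4: 7; order 6: 3; order 8: 3; order 12: 7; order 16: 1; order 24: 3; order 48: 1.
Total: 1 + 3 + 1 + 7 + 3 + 3 + 7 + 1 + 3 + 1 = 30.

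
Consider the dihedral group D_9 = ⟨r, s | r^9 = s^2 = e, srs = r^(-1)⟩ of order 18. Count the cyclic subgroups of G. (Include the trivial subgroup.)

12

Each element a generates a cyclic subgroup ⟨a⟩; distinct elements may generate the same one (a cyclic group of order d has φ(d) generators).
Cyclic subgroups by order — order 1: 1; order 2: 9; order 3: 1; order 9: 1.
Total: 12.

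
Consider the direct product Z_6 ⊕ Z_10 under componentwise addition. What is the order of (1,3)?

30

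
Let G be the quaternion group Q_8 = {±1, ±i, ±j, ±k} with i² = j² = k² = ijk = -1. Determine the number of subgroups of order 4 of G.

3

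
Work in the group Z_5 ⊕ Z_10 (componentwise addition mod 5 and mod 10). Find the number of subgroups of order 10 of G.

|G| = 50 and 10 | 50, so subgroups of order 10 are possible by Lagrange.
The subgroups of order 10 are: {(0,0), (0,1), (0,2), (0,3), (0,4), (0,5), (0,6), (0,7), (0,8), (0,9)}; {(0,0), (0,5), (1,0), (1,5), (2,0), (2,5), (3,0), (3,5), (4,0), (4,5)}; {(0,0), (0,5), (1,1), (1,6), (2,2), (2,7), (3,3), (3,8), (4,4), (4,9)}; {(0,0), (0,5), (1,2), (1,7), (2,4), (2,9), (3,1), (3,6), (4,3), (4,8)}; … (6 in all).
So G has 6 subgroups of order 10.

6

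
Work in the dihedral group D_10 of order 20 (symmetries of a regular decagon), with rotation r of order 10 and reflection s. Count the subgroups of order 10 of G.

3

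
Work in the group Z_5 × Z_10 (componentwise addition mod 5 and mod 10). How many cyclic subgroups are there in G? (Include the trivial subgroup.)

14

Each element a generates a cyclic subgroup ⟨a⟩; distinct elements may generate the same one (a cyclic group of order d has φ(d) generators).
Cyclic subgroups by order — order 1: 1; order 2: 1; order 5: 6; order 10: 6.
Total: 14.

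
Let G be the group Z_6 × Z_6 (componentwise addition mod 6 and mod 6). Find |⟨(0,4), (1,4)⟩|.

18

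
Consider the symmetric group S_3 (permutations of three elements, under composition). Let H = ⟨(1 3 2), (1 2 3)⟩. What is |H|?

3

|⟨(1 3 2)⟩| = 3 and |⟨(1 2 3)⟩| = 3, so |H| is a multiple of lcm(3, 3) = 3 and divides |G| = 6.
Closing under the operation: H = {e, (1 2 3), (1 3 2)}, so |H| = 3.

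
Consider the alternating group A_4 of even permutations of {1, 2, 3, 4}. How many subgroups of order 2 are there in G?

|G| = 12 and 2 | 12, so subgroups of order 2 are possible by Lagrange.
The subgroups of order 2 are: {e, (1 2)(3 4)}; {e, (1 3)(2 4)}; {e, (1 4)(2 3)}.
So G has 3 subgroups of order 2.

3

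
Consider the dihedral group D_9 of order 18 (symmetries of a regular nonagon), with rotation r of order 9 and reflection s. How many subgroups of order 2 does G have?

|G| = 18 and 2 | 18, so subgroups of order 2 are possible by Lagrange.
The subgroups of order 2 are: {e, r^2s}; {e, r^3s}; {e, r^4s}; {e, r^5s}; … (9 in all).
So G has 9 subgroups of order 2.

9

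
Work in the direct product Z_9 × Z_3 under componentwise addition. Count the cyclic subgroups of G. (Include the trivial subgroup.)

Each element a generates a cyclic subgroup ⟨a⟩; distinct elements may generate the same one (a cyclic group of order d has φ(d) generators).
Cyclic subgroups by order — order 1: 1; order 3: 4; order 9: 3.
Total: 8.

8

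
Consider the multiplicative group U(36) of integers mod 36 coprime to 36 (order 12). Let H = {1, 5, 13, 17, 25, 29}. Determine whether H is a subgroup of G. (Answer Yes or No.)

|H| = 6 divides |G| = 12, consistent with Lagrange.
H contains the identity, every element's inverse is in H, and H is closed under ·: it is a subgroup.
In fact H = ⟨29⟩.

Yes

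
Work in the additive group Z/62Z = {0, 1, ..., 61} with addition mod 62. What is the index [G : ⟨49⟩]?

1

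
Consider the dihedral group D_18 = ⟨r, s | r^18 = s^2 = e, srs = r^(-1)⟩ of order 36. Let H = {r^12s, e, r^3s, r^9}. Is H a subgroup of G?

|H| = 4 divides |G| = 36, consistent with Lagrange.
H contains the identity, every element's inverse is in H, and H is closed under ·: it is a subgroup.

Yes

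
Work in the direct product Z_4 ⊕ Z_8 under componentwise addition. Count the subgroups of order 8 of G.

|G| = 32 and 8 | 32, so subgroups of order 8 are possible by Lagrange.
The subgroups of order 8 are: {(0,0), (0,1), (0,2), (0,3), (0,4), (0,5), (0,6), (0,7)}; {(0,0), (0,2), (0,4), (0,6), (2,0), (2,2), (2,4), (2,6)}; {(0,0), (0,2), (0,4), (0,6), (2,1), (2,3), (2,5), (2,7)}; {(0,0), (0,4), (1,0), (1,4), (2,0), (2,4), (3,0), (3,4)}; … (7 in all).
So G has 7 subgroups of order 8.

7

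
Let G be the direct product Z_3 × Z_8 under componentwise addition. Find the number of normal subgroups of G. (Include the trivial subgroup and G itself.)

8

G is abelian, so every subgroup is normal.
G has 8 subgroups in total, hence 8 normal subgroups.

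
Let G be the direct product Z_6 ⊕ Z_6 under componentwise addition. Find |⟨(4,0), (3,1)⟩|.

18

|⟨(4,0)⟩| = 3 and |⟨(3,1)⟩| = 6, so |H| is a multiple of lcm(3, 6) = 6 and divides |G| = 36.
Closing under the operation: H = {(0,0), (0,2), (0,4), (1,1), (1,3), (1,5), (2,0), (2,2), (2,4), (3,1), (3,3), (3,5), (4,0), (4,2), (4,4), (5,1), (5,3), (5,5)}, so |H| = 18.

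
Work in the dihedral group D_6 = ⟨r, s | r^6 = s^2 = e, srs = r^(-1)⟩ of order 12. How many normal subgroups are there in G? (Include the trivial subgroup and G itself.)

7

G has 16 subgroups. Checking conjugation-invariance by order — order 1: 1/1 normal; order 2: 1/7 normal; order 3: 1/1 normal; order 4: 0/3 normal; order 6: 3/3 normal; order 12: 1/1 normal.
Total normal subgroups: 7.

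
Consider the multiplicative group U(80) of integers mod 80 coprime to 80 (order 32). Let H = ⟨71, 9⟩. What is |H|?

|⟨71⟩| = 2 and |⟨9⟩| = 2, so |H| is a multiple of lcm(2, 2) = 2 and divides |G| = 32.
Closing under the operation: H = {1, 9, 71, 79}, so |H| = 4.

4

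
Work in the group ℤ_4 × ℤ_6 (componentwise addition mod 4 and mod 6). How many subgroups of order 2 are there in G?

|G| = 24 and 2 | 24, so subgroups of order 2 are possible by Lagrange.
The subgroups of order 2 are: {(0,0), (0,3)}; {(0,0), (2,0)}; {(0,0), (2,3)}.
So G has 3 subgroups of order 2.

3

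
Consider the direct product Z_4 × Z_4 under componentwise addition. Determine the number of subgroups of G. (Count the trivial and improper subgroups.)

15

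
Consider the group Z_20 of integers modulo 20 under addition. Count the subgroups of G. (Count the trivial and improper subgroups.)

A cyclic group of order 20 has exactly one subgroup for each divisor of 20.
Divisors of 20: 1, 2, 4, 5, 10, 20.
So Z_20 has 6 subgroups.

6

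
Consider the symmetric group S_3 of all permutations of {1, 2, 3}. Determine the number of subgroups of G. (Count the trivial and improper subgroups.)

|G| = 6, so by Lagrange every subgroup order divides 6. Divisors: 1, 2, 3, 6.
Subgroups by order — order 1: 1; order 2: 3; order 3: 1; order 6: 1.
Total: 1 + 3 + 1 + 1 = 6.

6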